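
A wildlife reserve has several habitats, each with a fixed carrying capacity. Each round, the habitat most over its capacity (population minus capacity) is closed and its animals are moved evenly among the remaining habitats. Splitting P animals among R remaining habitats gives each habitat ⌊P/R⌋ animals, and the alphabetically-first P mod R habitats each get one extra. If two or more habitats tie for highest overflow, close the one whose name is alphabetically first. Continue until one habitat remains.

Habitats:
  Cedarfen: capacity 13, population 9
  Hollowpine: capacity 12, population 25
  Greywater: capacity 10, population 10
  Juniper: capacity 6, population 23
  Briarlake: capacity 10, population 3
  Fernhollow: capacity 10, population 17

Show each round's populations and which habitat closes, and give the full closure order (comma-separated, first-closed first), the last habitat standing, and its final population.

Round 1: Briarlake=3 Cedarfen=9 Fernhollow=17 Greywater=10 Hollowpine=25 Juniper=23 → close Juniper (overflow 17)
  23÷5 = 4 each, +1 to first 3
Round 2: Briarlake=8 Cedarfen=14 Fernhollow=22 Greywater=14 Hollowpine=29 → close Hollowpine (overflow 17)
  29÷4 = 7 each, +1 to first 1
Round 3: Briarlake=16 Cedarfen=21 Fernhollow=29 Greywater=21 → close Fernhollow (overflow 19)
  29÷3 = 9 each, +1 to first 2
Round 4: Briarlake=26 Cedarfen=31 Greywater=30 → close Greywater (overflow 20)
  30÷2 = 15 each, +1 to first 0
Round 5: Briarlake=41 Cedarfen=46 → close Cedarfen (overflow 33)
  46÷1 = 46 each, +1 to first 0

Closure order: Juniper, Hollowpine, Fernhollow, Greywater, Cedarfen
Last habitat: Briarlake with 87 animals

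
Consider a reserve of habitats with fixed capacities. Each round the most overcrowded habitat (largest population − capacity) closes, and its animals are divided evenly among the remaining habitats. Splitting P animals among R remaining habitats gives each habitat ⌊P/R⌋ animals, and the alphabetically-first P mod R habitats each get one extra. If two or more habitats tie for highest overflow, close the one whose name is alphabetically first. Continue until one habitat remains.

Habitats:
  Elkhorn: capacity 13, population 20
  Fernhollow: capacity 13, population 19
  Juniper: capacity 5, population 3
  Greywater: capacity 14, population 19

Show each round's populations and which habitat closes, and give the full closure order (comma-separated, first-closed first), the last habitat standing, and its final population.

Round 1: Elkhorn=20 Fernhollow=19 Greywater=19 Juniper=3 → close Elkhorn (overflow 7)
  20÷3 = 6 each, +1 to first 2
Round 2: Fernhollow=26 Greywater=26 Juniper=9 → close Fernhollow (overflow 13)
  26÷2 = 13 each, +1 to first 0
Round 3: Greywater=39 Juniper=22 → close Greywater (overflow 25)
  39÷1 = 39 each, +1 to first 0

Closure order: Elkhorn, Fernhollow, Greywater
Last habitat: Juniper with 61 animals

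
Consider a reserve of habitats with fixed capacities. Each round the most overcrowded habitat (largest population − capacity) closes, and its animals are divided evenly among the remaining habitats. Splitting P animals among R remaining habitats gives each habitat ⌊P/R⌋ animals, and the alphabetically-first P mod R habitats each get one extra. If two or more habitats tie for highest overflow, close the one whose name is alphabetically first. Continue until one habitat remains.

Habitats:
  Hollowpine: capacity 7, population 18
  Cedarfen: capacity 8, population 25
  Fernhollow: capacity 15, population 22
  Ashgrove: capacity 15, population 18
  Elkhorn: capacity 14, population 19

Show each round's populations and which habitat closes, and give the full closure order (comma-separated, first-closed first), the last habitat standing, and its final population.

Closure order: Cedarfen, Hollowpine, Fernhollow, Elkhorn
Last habitat: Ashgrove with 102 animals

Round 1: Ashgrove=18 Cedarfen=25 Elkhorn=19 Fernhollow=22 Hollowpine=18 → close Cedarfen (overflow 17)
  25÷4 = 6 each, +1 to first 1
Round 2: Ashgrove=25 Elkhorn=25 Fernhollow=28 Hollowpine=24 → close Hollowpine (overflow 17)
  24÷3 = 8 each, +1 to first 0
Round 3: Ashgrove=33 Elkhorn=33 Fernhollow=36 → close Fernhollow (overflow 21)
  36÷2 = 18 each, +1 to first 0
Round 4: Ashgrove=51 Elkhorn=51 → close Elkhorn (overflow 37)
  51÷1 = 51 each, +1 to first 0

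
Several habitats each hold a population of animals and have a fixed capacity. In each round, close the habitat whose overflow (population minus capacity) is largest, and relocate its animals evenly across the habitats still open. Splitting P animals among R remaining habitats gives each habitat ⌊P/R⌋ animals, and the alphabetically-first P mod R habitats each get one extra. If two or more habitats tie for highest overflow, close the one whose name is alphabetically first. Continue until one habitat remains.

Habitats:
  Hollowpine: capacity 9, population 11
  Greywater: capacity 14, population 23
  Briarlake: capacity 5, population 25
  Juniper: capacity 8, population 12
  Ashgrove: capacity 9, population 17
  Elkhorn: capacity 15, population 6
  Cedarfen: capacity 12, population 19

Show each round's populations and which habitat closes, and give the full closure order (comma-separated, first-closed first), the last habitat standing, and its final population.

Round 1: Ashgrove=17 Briarlake=25 Cedarfen=19 Elkhorn=6 Greywater=23 Hollowpine=11 Juniper=12 → close Briarlake (overflow 20)
  25÷6 = 4 each, +1 to first 1
Round 2: Ashgrove=22 Cedarfen=23 Elkhorn=10 Greywater=27 Hollowpine=15 Juniper=16 → close Ashgrove (overflow 13)
  22÷5 = 4 each, +1 to first 2
Round 3: Cedarfen=28 Elkhorn=15 Greywater=31 Hollowpine=19 Juniper=20 → close Greywater (overflow 17)
  31÷4 = 7 each, +1 to first 3
Round 4: Cedarfen=36 Elkhorn=23 Hollowpine=27 Juniper=27 → close Cedarfen (overflow 24)
  36÷3 = 12 each, +1 to first 0
Round 5: Elkhorn=35 Hollowpine=39 Juniper=39 → close Juniper (overflow 31)
  39÷2 = 19 each, +1 to first 1
Round 6: Elkhorn=55 Hollowpine=58 → close Hollowpine (overflow 49)
  58÷1 = 58 each, +1 to first 0

Closure order: Briarlake, Ashgrove, Greywater, Cedarfen, Juniper, Hollowpine
Last habitat: Elkhorn with 113 animals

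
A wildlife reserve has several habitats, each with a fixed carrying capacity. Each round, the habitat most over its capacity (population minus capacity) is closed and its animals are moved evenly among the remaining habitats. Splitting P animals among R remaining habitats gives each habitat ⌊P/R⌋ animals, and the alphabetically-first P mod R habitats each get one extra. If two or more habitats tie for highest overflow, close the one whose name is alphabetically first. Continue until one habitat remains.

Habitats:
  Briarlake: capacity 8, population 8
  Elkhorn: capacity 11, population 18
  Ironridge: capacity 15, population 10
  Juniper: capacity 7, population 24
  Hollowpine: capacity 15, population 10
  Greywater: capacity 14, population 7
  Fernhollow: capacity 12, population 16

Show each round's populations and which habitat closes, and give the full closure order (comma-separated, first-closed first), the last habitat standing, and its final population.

Round 1: Briarlake=8 Elkhorn=18 Fernhollow=16 Greywater=7 Hollowpine=10 Ironridge=10 Juniper=24 → close Juniper (overflow 17)
  24÷6 = 4 each, +1 to first 0
Round 2: Briarlake=12 Elkhorn=22 Fernhollow=20 Greywater=11 Hollowpine=14 Ironridge=14 → close Elkhorn (overflow 11)
  22÷5 = 4 each, +1 to first 2
Round 3: Briarlake=17 Fernhollow=25 Greywater=15 Hollowpine=18 Ironridge=18 → close Fernhollow (overflow 13)
  25÷4 = 6 each, +1 to first 1
Round 4: Briarlake=24 Greywater=21 Hollowpine=24 Ironridge=24 → close Briarlake (overflow 16)
  24÷3 = 8 each, +1 to first 0
Round 5: Greywater=29 Hollowpine=32 Ironridge=32 → close Hollowpine (overflow 17)
  32÷2 = 16 each, +1 to first 0
Round 6: Greywater=45 Ironridge=48 → close Ironridge (overflow 33)
  48÷1 = 48 each, +1 to first 0

Closure order: Juniper, Elkhorn, Fernhollow, Briarlake, Hollowpine, Ironridge
Last habitat: Greywater with 93 animals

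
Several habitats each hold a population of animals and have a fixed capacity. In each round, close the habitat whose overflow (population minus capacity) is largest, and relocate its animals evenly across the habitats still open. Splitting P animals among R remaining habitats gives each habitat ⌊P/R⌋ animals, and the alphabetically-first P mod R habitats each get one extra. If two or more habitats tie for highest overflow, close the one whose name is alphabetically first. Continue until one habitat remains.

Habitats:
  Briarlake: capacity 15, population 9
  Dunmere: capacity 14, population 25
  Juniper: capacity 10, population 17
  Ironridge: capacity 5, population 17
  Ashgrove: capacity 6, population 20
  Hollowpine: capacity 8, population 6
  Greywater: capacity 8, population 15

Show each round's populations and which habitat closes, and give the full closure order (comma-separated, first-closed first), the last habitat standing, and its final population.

Round 1: Ashgrove=20 Briarlake=9 Dunmere=25 Greywater=15 Hollowpine=6 Ironridge=17 Juniper=17 → close Ashgrove (overflow 14)
  20÷6 = 3 each, +1 to first 2
Round 2: Briarlake=13 Dunmere=29 Greywater=18 Hollowpine=9 Ironridge=20 Juniper=20 → close Dunmere (overflow 15)
  29÷5 = 5 each, +1 to first 4
Round 3: Briarlake=19 Greywater=24 Hollowpine=15 Ironridge=26 Juniper=25 → close Ironridge (overflow 21)
  26÷4 = 6 each, +1 to first 2
Round 4: Briarlake=26 Greywater=31 Hollowpine=21 Juniper=31 → close Greywater (overflow 23)
  31÷3 = 10 each, +1 to first 1
Round 5: Briarlake=37 Hollowpine=31 Juniper=41 → close Juniper (overflow 31)
  41÷2 = 20 each, +1 to first 1
Round 6: Briarlake=58 Hollowpine=51 → close Briarlake (overflow 43)
  58÷1 = 58 each, +1 to first 0

Closure order: Ashgrove, Dunmere, Ironridge, Greywater, Juniper, Briarlake
Last habitat: Hollowpine with 109 animals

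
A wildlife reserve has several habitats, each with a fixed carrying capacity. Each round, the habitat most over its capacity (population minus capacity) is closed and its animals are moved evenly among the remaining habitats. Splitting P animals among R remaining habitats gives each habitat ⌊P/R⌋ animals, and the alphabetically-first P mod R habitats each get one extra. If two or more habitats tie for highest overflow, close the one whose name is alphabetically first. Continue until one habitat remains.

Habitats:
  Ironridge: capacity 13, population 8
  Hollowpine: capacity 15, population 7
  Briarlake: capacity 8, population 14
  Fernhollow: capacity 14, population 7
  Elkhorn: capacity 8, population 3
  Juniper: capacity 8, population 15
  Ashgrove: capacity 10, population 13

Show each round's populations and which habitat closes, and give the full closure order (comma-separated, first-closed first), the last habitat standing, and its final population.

Round 1: Ashgrove=13 Briarlake=14 Elkhorn=3 Fernhollow=7 Hollowpine=7 Ironridge=8 Juniper=15 → close Juniper (overflow 7)
  15÷6 = 2 each, +1 to first 3
Round 2: Ashgrove=16 Briarlake=17 Elkhorn=6 Fernhollow=9 Hollowpine=9 Ironridge=10 → close Briarlake (overflow 9)
  17÷5 = 3 each, +1 to first 2
Round 3: Ashgrove=20 Elkhorn=10 Fernhollow=12 Hollowpine=12 Ironridge=13 → close Ashgrove (overflow 10)
  20÷4 = 5 each, +1 to first 0
Round 4: Elkhorn=15 Fernhollow=17 Hollowpine=17 Ironridge=18 → close Elkhorn (overflow 7)
  15÷3 = 5 each, +1 to first 0
Round 5: Fernhollow=22 Hollowpine=22 Ironridge=23 → close Ironridge (overflow 10)
  23÷2 = 11 each, +1 to first 1
Round 6: Fernhollow=34 Hollowpine=33 → close Fernhollow (overflow 20)
  34÷1 = 34 each, +1 to first 0

Closure order: Juniper, Briarlake, Ashgrove, Elkhorn, Ironridge, Fernhollow
Last habitat: Hollowpine with 67 animals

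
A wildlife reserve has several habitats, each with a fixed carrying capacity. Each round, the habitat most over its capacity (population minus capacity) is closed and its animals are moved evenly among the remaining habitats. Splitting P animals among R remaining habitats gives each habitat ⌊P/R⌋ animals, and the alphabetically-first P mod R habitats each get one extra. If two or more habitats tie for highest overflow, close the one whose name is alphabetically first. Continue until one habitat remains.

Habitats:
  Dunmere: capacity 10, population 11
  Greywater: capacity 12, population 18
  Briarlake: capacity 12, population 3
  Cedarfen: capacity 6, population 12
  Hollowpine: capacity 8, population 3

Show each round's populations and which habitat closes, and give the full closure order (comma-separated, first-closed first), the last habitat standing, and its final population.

Round 1: Briarlake=3 Cedarfen=12 Dunmere=11 Greywater=18 Hollowpine=3 → close Cedarfen (overflow 6)
  12÷4 = 3 each, +1 to first 0
Round 2: Briarlake=6 Dunmere=14 Greywater=21 Hollowpine=6 → close Greywater (overflow 9)
  21÷3 = 7 each, +1 to first 0
Round 3: Briarlake=13 Dunmere=21 Hollowpine=13 → close Dunmere (overflow 11)
  21÷2 = 10 each, +1 to first 1
Round 4: Briarlake=24 Hollowpine=23 → close Hollowpine (overflow 15)
  23÷1 = 23 each, +1 to first 0

Closure order: Cedarfen, Greywater, Dunmere, Hollowpine
Last habitat: Briarlake with 47 animals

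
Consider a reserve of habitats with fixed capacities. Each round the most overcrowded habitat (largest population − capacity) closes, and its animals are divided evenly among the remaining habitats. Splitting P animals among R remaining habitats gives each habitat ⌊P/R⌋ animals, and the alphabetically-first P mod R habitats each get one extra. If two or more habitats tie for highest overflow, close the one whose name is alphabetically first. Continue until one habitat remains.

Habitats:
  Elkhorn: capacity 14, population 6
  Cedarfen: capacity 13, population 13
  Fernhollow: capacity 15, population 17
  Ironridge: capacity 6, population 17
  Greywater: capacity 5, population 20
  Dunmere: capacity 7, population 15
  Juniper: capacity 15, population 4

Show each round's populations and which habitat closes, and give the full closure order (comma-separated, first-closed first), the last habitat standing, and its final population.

Round 1: Cedarfen=13 Dunmere=15 Elkhorn=6 Fernhollow=17 Greywater=20 Ironridge=17 Juniper=4 → close Greywater (overflow 15)
  20÷6 = 3 each, +1 to first 2
Round 2: Cedarfen=17 Dunmere=19 Elkhorn=9 Fernhollow=20 Ironridge=20 Juniper=7 → close Ironridge (overflow 14)
  20÷5 = 4 each, +1 to first 0
Round 3: Cedarfen=21 Dunmere=23 Elkhorn=13 Fernhollow=24 Juniper=11 → close Dunmere (overflow 16)
  23÷4 = 5 each, +1 to first 3
Round 4: Cedarfen=27 Elkhorn=19 Fernhollow=30 Juniper=16 → close Fernhollow (overflow 15)
  30÷3 = 10 each, +1 to first 0
Round 5: Cedarfen=37 Elkhorn=29 Juniper=26 → close Cedarfen (overflow 24)
  37÷2 = 18 each, +1 to first 1
Round 6: Elkhorn=48 Juniper=44 → close Elkhorn (overflow 34)
  48÷1 = 48 each, +1 to first 0

Closure order: Greywater, Ironridge, Dunmere, Fernhollow, Cedarfen, Elkhorn
Last habitat: Juniper with 92 animals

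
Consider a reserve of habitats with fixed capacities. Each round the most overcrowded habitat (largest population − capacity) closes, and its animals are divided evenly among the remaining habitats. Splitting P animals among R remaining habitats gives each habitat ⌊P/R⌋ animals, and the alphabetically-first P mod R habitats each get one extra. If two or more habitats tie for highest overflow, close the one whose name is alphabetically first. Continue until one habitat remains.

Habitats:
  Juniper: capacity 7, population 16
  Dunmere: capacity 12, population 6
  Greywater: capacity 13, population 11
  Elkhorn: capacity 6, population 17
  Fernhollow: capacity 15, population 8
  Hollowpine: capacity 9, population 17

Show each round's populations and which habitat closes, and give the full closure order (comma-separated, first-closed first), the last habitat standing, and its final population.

Round 1: Dunmere=6 Elkhorn=17 Fernhollow=8 Greywater=11 Hollowpine=17 Juniper=16 → close Elkhorn (overflow 11)
  17÷5 = 3 each, +1 to first 2
Round 2: Dunmere=10 Fernhollow=12 Greywater=14 Hollowpine=20 Juniper=19 → close Juniper (overflow 12)
  19÷4 = 4 each, +1 to first 3
Round 3: Dunmere=15 Fernhollow=17 Greywater=19 Hollowpine=24 → close Hollowpine (overflow 15)
  24÷3 = 8 each, +1 to first 0
Round 4: Dunmere=23 Fernhollow=25 Greywater=27 → close Greywater (overflow 14)
  27÷2 = 13 each, +1 to first 1
Round 5: Dunmere=37 Fernhollow=38 → close Dunmere (overflow 25)
  37÷1 = 37 each, +1 to first 0

Closure order: Elkhorn, Juniper, Hollowpine, Greywater, Dunmere
Last habitat: Fernhollow with 75 animals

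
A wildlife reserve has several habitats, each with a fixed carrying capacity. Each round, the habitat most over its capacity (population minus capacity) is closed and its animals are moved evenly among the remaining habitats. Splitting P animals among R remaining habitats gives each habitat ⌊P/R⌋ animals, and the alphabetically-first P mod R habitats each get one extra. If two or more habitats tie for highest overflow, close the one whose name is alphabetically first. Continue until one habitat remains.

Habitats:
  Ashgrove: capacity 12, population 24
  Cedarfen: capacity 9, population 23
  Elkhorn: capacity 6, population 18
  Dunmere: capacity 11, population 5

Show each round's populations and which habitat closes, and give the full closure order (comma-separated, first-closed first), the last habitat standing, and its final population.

Closure order: Cedarfen, Ashgrove, Elkhorn
Last habitat: Dunmere with 70 animals

Round 1: Ashgrove=24 Cedarfen=23 Dunmere=5 Elkhorn=18 → close Cedarfen (overflow 14)
  23÷3 = 7 each, +1 to first 2
Round 2: Ashgrove=32 Dunmere=13 Elkhorn=25 → close Ashgrove (overflow 20)
  32÷2 = 16 each, +1 to first 0
Round 3: Dunmere=29 Elkhorn=41 → close Elkhorn (overflow 35)
  41÷1 = 41 each, +1 to first 0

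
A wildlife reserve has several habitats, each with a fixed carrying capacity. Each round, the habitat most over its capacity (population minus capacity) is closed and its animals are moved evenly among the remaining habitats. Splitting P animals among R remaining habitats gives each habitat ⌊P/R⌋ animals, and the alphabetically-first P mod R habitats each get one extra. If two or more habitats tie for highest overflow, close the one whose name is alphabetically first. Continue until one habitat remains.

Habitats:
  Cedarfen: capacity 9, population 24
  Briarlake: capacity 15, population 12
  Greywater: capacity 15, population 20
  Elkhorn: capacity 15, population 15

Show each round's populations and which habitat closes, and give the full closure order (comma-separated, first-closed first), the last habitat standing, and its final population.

Round 1: Briarlake=12 Cedarfen=24 Elkhorn=15 Greywater=20 → close Cedarfen (overflow 15)
  24÷3 = 8 each, +1 to first 0
Round 2: Briarlake=20 Elkhorn=23 Greywater=28 → close Greywater (overflow 13)
  28÷2 = 14 each, +1 to first 0
Round 3: Briarlake=34 Elkhorn=37 → close Elkhorn (overflow 22)
  37÷1 = 37 each, +1 to first 0

Closure order: Cedarfen, Greywater, Elkhorn
Last habitat: Briarlake with 71 animals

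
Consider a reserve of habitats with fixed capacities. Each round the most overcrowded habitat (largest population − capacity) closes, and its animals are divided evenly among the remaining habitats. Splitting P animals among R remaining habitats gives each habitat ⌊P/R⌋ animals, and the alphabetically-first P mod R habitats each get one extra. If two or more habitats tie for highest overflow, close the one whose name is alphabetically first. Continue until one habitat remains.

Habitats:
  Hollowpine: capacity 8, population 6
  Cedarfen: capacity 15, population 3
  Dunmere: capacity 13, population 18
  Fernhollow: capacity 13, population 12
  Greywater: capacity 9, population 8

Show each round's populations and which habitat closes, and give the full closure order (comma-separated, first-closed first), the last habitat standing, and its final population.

Round 1: Cedarfen=3 Dunmere=18 Fernhollow=12 Greywater=8 Hollowpine=6 → close Dunmere (overflow 5)
  18÷4 = 4 each, +1 to first 2
Round 2: Cedarfen=8 Fernhollow=17 Greywater=12 Hollowpine=10 → close Fernhollow (overflow 4)
  17÷3 = 5 each, +1 to first 2
Round 3: Cedarfen=14 Greywater=18 Hollowpine=15 → close Greywater (overflow 9)
  18÷2 = 9 each, +1 to first 0
Round 4: Cedarfen=23 Hollowpine=24 → close Hollowpine (overflow 16)
  24÷1 = 24 each, +1 to first 0

Closure order: Dunmere, Fernhollow, Greywater, Hollowpine
Last habitat: Cedarfen with 47 animals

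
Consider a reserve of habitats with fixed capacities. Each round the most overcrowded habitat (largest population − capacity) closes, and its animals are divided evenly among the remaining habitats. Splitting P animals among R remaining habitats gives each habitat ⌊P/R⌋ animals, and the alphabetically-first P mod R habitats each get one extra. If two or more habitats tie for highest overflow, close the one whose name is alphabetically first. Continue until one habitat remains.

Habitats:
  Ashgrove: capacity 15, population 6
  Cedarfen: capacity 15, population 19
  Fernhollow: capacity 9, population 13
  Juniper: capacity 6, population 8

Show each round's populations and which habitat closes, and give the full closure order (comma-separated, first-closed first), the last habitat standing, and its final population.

Round 1: Ashgrove=6 Cedarfen=19 Fernhollow=13 Juniper=8 → close Cedarfen (overflow 4)
  19÷3 = 6 each, +1 to first 1
Round 2: Ashgrove=13 Fernhollow=19 Juniper=14 → close Fernhollow (overflow 10)
  19÷2 = 9 each, +1 to first 1
Round 3: Ashgrove=23 Juniper=23 → close Juniper (overflow 17)
  23÷1 = 23 each, +1 to first 0

Closure order: Cedarfen, Fernhollow, Juniper
Last habitat: Ashgrove with 46 animals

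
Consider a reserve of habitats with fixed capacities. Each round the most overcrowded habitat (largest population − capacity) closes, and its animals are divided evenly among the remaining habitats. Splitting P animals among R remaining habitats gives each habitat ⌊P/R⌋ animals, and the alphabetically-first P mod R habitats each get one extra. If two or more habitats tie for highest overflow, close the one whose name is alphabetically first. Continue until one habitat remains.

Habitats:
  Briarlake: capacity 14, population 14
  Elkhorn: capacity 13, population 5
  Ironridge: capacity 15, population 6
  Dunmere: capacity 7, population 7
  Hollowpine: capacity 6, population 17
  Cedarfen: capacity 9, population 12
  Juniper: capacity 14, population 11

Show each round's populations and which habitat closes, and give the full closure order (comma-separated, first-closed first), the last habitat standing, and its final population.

Closure order: Hollowpine, Cedarfen, Briarlake, Dunmere, Juniper, Elkhorn
Last habitat: Ironridge with 72 animals

Round 1: Briarlake=14 Cedarfen=12 Dunmere=7 Elkhorn=5 Hollowpine=17 Ironridge=6 Juniper=11 → close Hollowpine (overflow 11)
  17÷6 = 2 each, +1 to first 5
Round 2: Briarlake=17 Cedarfen=15 Dunmere=10 Elkhorn=8 Ironridge=9 Juniper=13 → close Cedarfen (overflow 6)
  15÷5 = 3 each, +1 to first 0
Round 3: Briarlake=20 Dunmere=13 Elkhorn=11 Ironridge=12 Juniper=16 → close Briarlake (overflow 6)
  20÷4 = 5 each, +1 to first 0
Round 4: Dunmere=18 Elkhorn=16 Ironridge=17 Juniper=21 → close Dunmere (overflow 11)
  18÷3 = 6 each, +1 to first 0
Round 5: Elkhorn=22 Ironridge=23 Juniper=27 → close Juniper (overflow 13)
  27÷2 = 13 each, +1 to first 1
Round 6: Elkhorn=36 Ironridge=36 → close Elkhorn (overflow 23)
  36÷1 = 36 each, +1 to first 0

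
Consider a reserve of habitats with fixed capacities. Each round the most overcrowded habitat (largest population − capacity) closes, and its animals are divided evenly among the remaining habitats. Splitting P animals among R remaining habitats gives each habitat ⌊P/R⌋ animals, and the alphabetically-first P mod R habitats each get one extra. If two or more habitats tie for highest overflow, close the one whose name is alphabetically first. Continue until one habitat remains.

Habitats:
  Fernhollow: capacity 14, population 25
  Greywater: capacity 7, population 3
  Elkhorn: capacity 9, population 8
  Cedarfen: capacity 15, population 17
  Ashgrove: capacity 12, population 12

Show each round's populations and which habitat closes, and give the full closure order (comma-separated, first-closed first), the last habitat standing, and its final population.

Closure order: Fernhollow, Cedarfen, Ashgrove, Elkhorn
Last habitat: Greywater with 65 animals

Round 1: Ashgrove=12 Cedarfen=17 Elkhorn=8 Fernhollow=25 Greywater=3 → close Fernhollow (overflow 11)
  25÷4 = 6 each, +1 to first 1
Round 2: Ashgrove=19 Cedarfen=23 Elkhorn=14 Greywater=9 → close Cedarfen (overflow 8)
  23÷3 = 7 each, +1 to first 2
Round 3: Ashgrove=27 Elkhorn=22 Greywater=16 → close Ashgrove (overflow 15)
  27÷2 = 13 each, +1 to first 1
Round 4: Elkhorn=36 Greywater=29 → close Elkhorn (overflow 27)
  36÷1 = 36 each, +1 to first 0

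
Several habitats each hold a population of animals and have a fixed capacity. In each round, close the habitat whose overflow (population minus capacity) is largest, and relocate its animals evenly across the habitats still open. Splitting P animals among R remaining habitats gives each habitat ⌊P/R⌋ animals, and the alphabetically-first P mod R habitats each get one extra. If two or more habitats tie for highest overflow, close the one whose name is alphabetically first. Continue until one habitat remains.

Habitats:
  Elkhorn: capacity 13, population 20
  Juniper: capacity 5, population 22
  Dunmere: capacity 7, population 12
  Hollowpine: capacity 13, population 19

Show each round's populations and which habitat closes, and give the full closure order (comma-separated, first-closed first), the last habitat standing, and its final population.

Closure order: Juniper, Elkhorn, Dunmere
Last habitat: Hollowpine with 73 animals

Round 1: Dunmere=12 Elkhorn=20 Hollowpine=19 Juniper=22 → close Juniper (overflow 17)
  22÷3 = 7 each, +1 to first 1
Round 2: Dunmere=20 Elkhorn=27 Hollowpine=26 → close Elkhorn (overflow 14)
  27÷2 = 13 each, +1 to first 1
Round 3: Dunmere=34 Hollowpine=39 → close Dunmere (overflow 27)
  34÷1 = 34 each, +1 to first 0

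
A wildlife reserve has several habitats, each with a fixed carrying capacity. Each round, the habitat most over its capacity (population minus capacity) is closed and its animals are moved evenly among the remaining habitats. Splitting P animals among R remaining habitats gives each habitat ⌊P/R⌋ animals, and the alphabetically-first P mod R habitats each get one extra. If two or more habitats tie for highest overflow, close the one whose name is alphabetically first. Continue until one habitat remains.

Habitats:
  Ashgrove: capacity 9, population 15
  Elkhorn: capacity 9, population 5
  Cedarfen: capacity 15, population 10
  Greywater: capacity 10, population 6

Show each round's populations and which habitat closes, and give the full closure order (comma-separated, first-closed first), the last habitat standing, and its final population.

Closure order: Ashgrove, Elkhorn, Greywater
Last habitat: Cedarfen with 36 animals

Round 1: Ashgrove=15 Cedarfen=10 Elkhorn=5 Greywater=6 → close Ashgrove (overflow 6)
  15÷3 = 5 each, +1 to first 0
Round 2: Cedarfen=15 Elkhorn=10 Greywater=11 → close Elkhorn (overflow 1)
  10÷2 = 5 each, +1 to first 0
Round 3: Cedarfen=20 Greywater=16 → close Greywater (overflow 6)
  16÷1 = 16 each, +1 to first 0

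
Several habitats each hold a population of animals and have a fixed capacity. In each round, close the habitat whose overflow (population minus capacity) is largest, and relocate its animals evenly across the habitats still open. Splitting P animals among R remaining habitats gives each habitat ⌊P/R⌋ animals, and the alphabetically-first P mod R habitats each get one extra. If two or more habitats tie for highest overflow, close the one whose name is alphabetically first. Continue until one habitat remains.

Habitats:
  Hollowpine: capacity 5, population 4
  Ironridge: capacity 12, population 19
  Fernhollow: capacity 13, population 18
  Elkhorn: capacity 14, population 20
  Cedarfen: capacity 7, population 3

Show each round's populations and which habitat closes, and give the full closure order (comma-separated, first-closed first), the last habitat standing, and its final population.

Closure order: Ironridge, Elkhorn, Fernhollow, Cedarfen
Last habitat: Hollowpine with 64 animals

Round 1: Cedarfen=3 Elkhorn=20 Fernhollow=18 Hollowpine=4 Ironridge=19 → close Ironridge (overflow 7)
  19÷4 = 4 each, +1 to first 3
Round 2: Cedarfen=8 Elkhorn=25 Fernhollow=23 Hollowpine=8 → close Elkhorn (overflow 11)
  25÷3 = 8 each, +1 to first 1
Round 3: Cedarfen=17 Fernhollow=31 Hollowpine=16 → close Fernhollow (overflow 18)
  31÷2 = 15 each, +1 to first 1
Round 4: Cedarfen=33 Hollowpine=31 → close Cedarfen (overflow 26)
  33÷1 = 33 each, +1 to first 0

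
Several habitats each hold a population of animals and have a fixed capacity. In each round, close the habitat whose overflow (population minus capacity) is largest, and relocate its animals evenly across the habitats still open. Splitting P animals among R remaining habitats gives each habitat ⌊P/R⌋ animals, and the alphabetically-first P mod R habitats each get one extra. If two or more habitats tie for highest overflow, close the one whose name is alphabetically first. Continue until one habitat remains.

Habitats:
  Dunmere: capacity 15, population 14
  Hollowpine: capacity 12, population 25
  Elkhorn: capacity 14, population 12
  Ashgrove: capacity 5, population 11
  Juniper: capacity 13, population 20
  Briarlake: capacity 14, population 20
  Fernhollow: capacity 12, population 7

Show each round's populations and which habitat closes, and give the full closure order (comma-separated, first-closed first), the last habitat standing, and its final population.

Closure order: Hollowpine, Ashgrove, Briarlake, Juniper, Dunmere, Elkhorn
Last habitat: Fernhollow with 109 animals

Round 1: Ashgrove=11 Briarlake=20 Dunmere=14 Elkhorn=12 Fernhollow=7 Hollowpine=25 Juniper=20 → close Hollowpine (overflow 13)
  25÷6 = 4 each, +1 to first 1
Round 2: Ashgrove=16 Briarlake=24 Dunmere=18 Elkhorn=16 Fernhollow=11 Juniper=24 → close Ashgrove (overflow 11)
  16÷5 = 3 each, +1 to first 1
Round 3: Briarlake=28 Dunmere=21 Elkhorn=19 Fernhollow=14 Juniper=27 → close Briarlake (overflow 14)
  28÷4 = 7 each, +1 to first 0
Round 4: Dunmere=28 Elkhorn=26 Fernhollow=21 Juniper=34 → close Juniper (overflow 21)
  34÷3 = 11 each, +1 to first 1
Round 5: Dunmere=40 Elkhorn=37 Fernhollow=32 → close Dunmere (overflow 25)
  40÷2 = 20 each, +1 to first 0
Round 6: Elkhorn=57 Fernhollow=52 → close Elkhorn (overflow 43)
  57÷1 = 57 each, +1 to first 0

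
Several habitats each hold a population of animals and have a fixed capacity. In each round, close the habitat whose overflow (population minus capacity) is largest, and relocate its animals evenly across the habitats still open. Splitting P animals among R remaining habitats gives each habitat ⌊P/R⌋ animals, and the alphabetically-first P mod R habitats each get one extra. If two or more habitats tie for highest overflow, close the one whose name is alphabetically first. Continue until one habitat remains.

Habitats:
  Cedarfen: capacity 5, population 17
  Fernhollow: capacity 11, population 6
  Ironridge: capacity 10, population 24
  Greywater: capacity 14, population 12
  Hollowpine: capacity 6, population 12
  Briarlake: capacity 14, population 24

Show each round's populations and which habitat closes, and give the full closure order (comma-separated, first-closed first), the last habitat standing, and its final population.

Round 1: Briarlake=24 Cedarfen=17 Fernhollow=6 Greywater=12 Hollowpine=12 Ironridge=24 → close Ironridge (overflow 14)
  24÷5 = 4 each, +1 to first 4
Round 2: Briarlake=29 Cedarfen=22 Fernhollow=11 Greywater=17 Hollowpine=16 → close Cedarfen (overflow 17)
  22÷4 = 5 each, +1 to first 2
Round 3: Briarlake=35 Fernhollow=17 Greywater=22 Hollowpine=21 → close Briarlake (overflow 21)
  35÷3 = 11 each, +1 to first 2
Round 4: Fernhollow=29 Greywater=34 Hollowpine=32 → close Hollowpine (overflow 26)
  32÷2 = 16 each, +1 to first 0
Round 5: Fernhollow=45 Greywater=50 → close Greywater (overflow 36)
  50÷1 = 50 each, +1 to first 0

Closure order: Ironridge, Cedarfen, Briarlake, Hollowpine, Greywater
Last habitat: Fernhollow with 95 animals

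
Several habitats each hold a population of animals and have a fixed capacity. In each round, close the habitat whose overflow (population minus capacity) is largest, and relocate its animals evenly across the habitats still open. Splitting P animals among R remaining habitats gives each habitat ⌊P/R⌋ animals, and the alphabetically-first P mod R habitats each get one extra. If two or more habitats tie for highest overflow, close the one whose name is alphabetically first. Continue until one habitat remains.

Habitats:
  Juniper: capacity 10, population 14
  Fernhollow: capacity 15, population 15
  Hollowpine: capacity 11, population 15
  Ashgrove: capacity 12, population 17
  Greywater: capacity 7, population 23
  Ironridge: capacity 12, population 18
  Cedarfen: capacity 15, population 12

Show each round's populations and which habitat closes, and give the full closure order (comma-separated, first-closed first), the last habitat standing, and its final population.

Closure order: Greywater, Ironridge, Ashgrove, Hollowpine, Juniper, Fernhollow
Last habitat: Cedarfen with 114 animals

Round 1: Ashgrove=17 Cedarfen=12 Fernhollow=15 Greywater=23 Hollowpine=15 Ironridge=18 Juniper=14 → close Greywater (overflow 16)
  23÷6 = 3 each, +1 to first 5
Round 2: Ashgrove=21 Cedarfen=16 Fernhollow=19 Hollowpine=19 Ironridge=22 Juniper=17 → close Ironridge (overflow 10)
  22÷5 = 4 each, +1 to first 2
Round 3: Ashgrove=26 Cedarfen=21 Fernhollow=23 Hollowpine=23 Juniper=21 → close Ashgrove (overflow 14)
  26÷4 = 6 each, +1 to first 2
Round 4: Cedarfen=28 Fernhollow=30 Hollowpine=29 Juniper=27 → close Hollowpine (overflow 18)
  29÷3 = 9 each, +1 to first 2
Round 5: Cedarfen=38 Fernhollow=40 Juniper=36 → close Juniper (overflow 26)
  36÷2 = 18 each, +1 to first 0
Round 6: Cedarfen=56 Fernhollow=58 → close Fernhollow (overflow 43)
  58÷1 = 58 each, +1 to first 0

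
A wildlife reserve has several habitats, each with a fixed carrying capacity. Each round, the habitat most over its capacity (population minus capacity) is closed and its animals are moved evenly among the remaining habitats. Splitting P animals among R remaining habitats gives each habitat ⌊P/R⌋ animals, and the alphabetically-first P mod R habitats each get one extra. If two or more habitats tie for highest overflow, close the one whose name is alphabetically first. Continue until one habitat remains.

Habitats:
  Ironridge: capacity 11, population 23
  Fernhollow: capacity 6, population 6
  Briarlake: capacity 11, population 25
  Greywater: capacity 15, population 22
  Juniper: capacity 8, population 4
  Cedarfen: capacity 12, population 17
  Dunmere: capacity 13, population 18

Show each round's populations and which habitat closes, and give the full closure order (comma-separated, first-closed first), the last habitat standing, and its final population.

Closure order: Briarlake, Ironridge, Cedarfen, Greywater, Dunmere, Fernhollow
Last habitat: Juniper with 115 animals

Round 1: Briarlake=25 Cedarfen=17 Dunmere=18 Fernhollow=6 Greywater=22 Ironridge=23 Juniper=4 → close Briarlake (overflow 14)
  25÷6 = 4 each, +1 to first 1
Round 2: Cedarfen=22 Dunmere=22 Fernhollow=10 Greywater=26 Ironridge=27 Juniper=8 → close Ironridge (overflow 16)
  27÷5 = 5 each, +1 to first 2
Round 3: Cedarfen=28 Dunmere=28 Fernhollow=15 Greywater=31 Juniper=13 → close Cedarfen (overflow 16)
  28÷4 = 7 each, +1 to first 0
Round 4: Dunmere=35 Fernhollow=22 Greywater=38 Juniper=20 → close Greywater (overflow 23)
  38÷3 = 12 each, +1 to first 2
Round 5: Dunmere=48 Fernhollow=35 Juniper=32 → close Dunmere (overflow 35)
  48÷2 = 24 each, +1 to first 0
Round 6: Fernhollow=59 Juniper=56 → close Fernhollow (overflow 53)
  59÷1 = 59 each, +1 to first 0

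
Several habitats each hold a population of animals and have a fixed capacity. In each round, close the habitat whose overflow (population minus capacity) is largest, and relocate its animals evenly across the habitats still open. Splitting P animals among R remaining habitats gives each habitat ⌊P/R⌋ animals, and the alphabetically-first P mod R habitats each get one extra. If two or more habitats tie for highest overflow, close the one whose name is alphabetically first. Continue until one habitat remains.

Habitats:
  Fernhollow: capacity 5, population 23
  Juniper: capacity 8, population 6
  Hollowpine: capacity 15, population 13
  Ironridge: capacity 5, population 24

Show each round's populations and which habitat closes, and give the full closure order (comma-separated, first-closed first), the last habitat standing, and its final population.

Closure order: Ironridge, Fernhollow, Hollowpine
Last habitat: Juniper with 66 animals

Round 1: Fernhollow=23 Hollowpine=13 Ironridge=24 Juniper=6 → close Ironridge (overflow 19)
  24÷3 = 8 each, +1 to first 0
Round 2: Fernhollow=31 Hollowpine=21 Juniper=14 → close Fernhollow (overflow 26)
  31÷2 = 15 each, +1 to first 1
Round 3: Hollowpine=37 Juniper=29 → close Hollowpine (overflow 22)
  37÷1 = 37 each, +1 to first 0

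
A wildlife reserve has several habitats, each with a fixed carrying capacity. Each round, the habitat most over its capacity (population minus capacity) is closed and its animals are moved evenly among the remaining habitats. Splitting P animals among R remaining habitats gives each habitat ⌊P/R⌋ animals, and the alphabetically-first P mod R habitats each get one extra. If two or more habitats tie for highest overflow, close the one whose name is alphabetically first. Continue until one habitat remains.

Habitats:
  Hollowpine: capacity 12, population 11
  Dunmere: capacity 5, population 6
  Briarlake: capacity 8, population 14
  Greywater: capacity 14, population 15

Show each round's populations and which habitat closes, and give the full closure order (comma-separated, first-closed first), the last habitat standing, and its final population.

Closure order: Briarlake, Dunmere, Greywater
Last habitat: Hollowpine with 46 animals

Round 1: Briarlake=14 Dunmere=6 Greywater=15 Hollowpine=11 → close Briarlake (overflow 6)
  14÷3 = 4 each, +1 to first 2
Round 2: Dunmere=11 Greywater=20 Hollowpine=15 → close Dunmere (overflow 6)
  11÷2 = 5 each, +1 to first 1
Round 3: Greywater=26 Hollowpine=20 → close Greywater (overflow 12)
  26÷1 = 26 each, +1 to first 0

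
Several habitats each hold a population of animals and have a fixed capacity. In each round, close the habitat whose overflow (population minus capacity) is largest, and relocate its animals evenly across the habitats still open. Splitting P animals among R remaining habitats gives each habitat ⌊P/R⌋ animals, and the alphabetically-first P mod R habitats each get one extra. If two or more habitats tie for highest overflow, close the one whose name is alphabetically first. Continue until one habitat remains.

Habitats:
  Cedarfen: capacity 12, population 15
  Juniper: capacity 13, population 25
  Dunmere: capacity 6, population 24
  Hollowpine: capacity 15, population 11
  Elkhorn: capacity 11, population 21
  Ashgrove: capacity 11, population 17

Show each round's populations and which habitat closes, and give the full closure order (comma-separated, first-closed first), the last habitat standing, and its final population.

Round 1: Ashgrove=17 Cedarfen=15 Dunmere=24 Elkhorn=21 Hollowpine=11 Juniper=25 → close Dunmere (overflow 18)
  24÷5 = 4 each, +1 to first 4
Round 2: Ashgrove=22 Cedarfen=20 Elkhorn=26 Hollowpine=16 Juniper=29 → close Juniper (overflow 16)
  29÷4 = 7 each, +1 to first 1
Round 3: Ashgrove=30 Cedarfen=27 Elkhorn=33 Hollowpine=23 → close Elkhorn (overflow 22)
  33÷3 = 11 each, +1 to first 0
Round 4: Ashgrove=41 Cedarfen=38 Hollowpine=34 → close Ashgrove (overflow 30)
  41÷2 = 20 each, +1 to first 1
Round 5: Cedarfen=59 Hollowpine=54 → close Cedarfen (overflow 47)
  59÷1 = 59 each, +1 to first 0

Closure order: Dunmere, Juniper, Elkhorn, Ashgrove, Cedarfen
Last habitat: Hollowpine with 113 animals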